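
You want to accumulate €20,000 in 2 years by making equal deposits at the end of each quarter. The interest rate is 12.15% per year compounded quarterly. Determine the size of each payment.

Level ordinary annuity; solve FV = PMT × [((1+r)^n − 1)/r] for PMT.
Periodic rate r = 0.1215/4 per quarter; n is counted in quarters.
With n = 8: PMT = 20,000 / ([((1+r)^n − 1)/r]) = €2,246.14

€2,246.14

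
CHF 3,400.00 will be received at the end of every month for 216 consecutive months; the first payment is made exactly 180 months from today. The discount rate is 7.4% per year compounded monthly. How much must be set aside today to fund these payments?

CHF 134,828.29

Ordinary annuity of 216 payments, first payment at period 180.
Periodic rate r = 0.074/12 per month; n is counted in months.
The ordinary-annuity PV formula values the stream one period before the first payment (period 179); discount that back 179 periods:
PV₀ = 3,400 × [1 − (1+r)^−216] / r × (1+r)^−179 = CHF 134,828.29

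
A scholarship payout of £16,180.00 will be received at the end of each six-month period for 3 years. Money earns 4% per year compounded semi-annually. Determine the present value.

This is an ordinary annuity: 6 payments of £16,180.00 at the end of each six-month period.
Periodic rate r = 0.04/2 per half-year; n is counted in half-years.
PV = PMT × [(1 − (1+r)^−n)/r] = 16,180 × [1 − (1+r)^−6] / r = £90,631.15

£90,631.15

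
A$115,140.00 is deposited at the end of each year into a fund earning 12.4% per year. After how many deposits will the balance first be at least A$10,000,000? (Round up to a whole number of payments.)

Periodic rate r = 0.124 per year.
Ordinary annuity FV: 10,000,000 = 115,140 × [((1+r)^n − 1)/r].
(1+r)^n = 1 + 10,000,000 × r / 115,140, so n = ln(1 + 10,000,000·r/115,140) / ln(1+r) = 21.09.
Round up to a whole number of payments: n = 22.

22 payments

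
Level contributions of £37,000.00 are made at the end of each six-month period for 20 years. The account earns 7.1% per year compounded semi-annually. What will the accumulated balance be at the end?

£3,164,794.80

This is an ordinary annuity: 40 deposits of £37,000.00 at the end of each six-month period.
Periodic rate r = 0.071/2 per half-year; n is counted in half-years.
FV = PMT × [((1+r)^n − 1)/r] = 37,000 × [(1+r)^40 − 1] / r = £3,164,794.80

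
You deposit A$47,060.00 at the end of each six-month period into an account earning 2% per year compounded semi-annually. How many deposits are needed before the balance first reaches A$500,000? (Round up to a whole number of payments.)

Periodic rate r = 0.02/2 per half-year; n is counted in half-years.
Ordinary annuity FV: 500,000 = 47,060 × [((1+r)^n − 1)/r].
(1+r)^n = 1 + 500,000 × r / 47,060, so n = ln(1 + 500,000·r/47,060) / ln(1+r) = 10.15.
Round up to a whole number of payments: n = 11.

11 payments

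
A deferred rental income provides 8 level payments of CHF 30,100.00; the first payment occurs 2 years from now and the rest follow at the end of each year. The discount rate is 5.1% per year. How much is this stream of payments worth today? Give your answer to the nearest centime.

CHF 184,356.52

Ordinary annuity of 8 payments, first payment at period 2.
Periodic rate r = 0.051 per year.
The ordinary-annuity PV formula values the stream one period before the first payment (period 1); discount that back 1 periods:
PV₀ = 30,100 × [1 − (1+r)^−8] / r × (1+r)^−1 = CHF 184,356.52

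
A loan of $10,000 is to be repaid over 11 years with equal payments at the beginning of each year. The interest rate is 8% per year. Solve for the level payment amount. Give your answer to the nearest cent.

$1,297.00

Level annuity due; solve PV = PMT × [(1 − (1+r)^−n)/r] × (1+r) for PMT.
Periodic rate r = 0.08 per year.
With n = 11: PMT = 10,000 / ([(1 − (1+r)^−n)/r] × (1+r)) = $1,297.00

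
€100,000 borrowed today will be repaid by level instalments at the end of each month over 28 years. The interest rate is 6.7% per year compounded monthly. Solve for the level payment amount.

Level ordinary annuity; solve PV = PMT × [(1 − (1+r)^−n)/r] for PMT.
Periodic rate r = 0.067/12 per month; n is counted in months.
With n = 336: PMT = 100,000 / ([(1 − (1+r)^−n)/r]) = €659.97

€659.97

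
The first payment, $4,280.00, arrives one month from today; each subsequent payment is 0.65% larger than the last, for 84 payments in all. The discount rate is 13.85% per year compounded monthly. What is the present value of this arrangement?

Periodic rate r = 0.1385/12 per month; n is counted in months.
Growing ordinary annuity: PV = PMT₁ × [1 − ((1+g)/(1+r))^n] / (r − g) = 4,280 × [1 − ((1+0.0065)/(1+r))^84] / (r − 0.0065) = $290,982.59.

$290,982.59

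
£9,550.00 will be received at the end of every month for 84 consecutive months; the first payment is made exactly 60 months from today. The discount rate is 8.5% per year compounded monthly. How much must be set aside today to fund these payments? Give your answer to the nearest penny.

£397,635.78

Ordinary annuity of 84 payments, first payment at period 60.
Periodic rate r = 0.085/12 per month; n is counted in months.
The ordinary-annuity PV formula values the stream one period before the first payment (period 59); discount that back 59 periods:
PV₀ = 9,550 × [1 − (1+r)^−84] / r × (1+r)^−59 = £397,635.78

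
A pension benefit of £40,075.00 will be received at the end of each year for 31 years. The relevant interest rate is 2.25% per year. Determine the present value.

£887,541.90

This is an ordinary annuity: 31 payments of £40,075.00 at the end of each year.
Periodic rate r = 0.0225 per year.
PV = PMT × [(1 − (1+r)^−n)/r] = 40,075 × [1 − (1+r)^−31] / r = £887,541.90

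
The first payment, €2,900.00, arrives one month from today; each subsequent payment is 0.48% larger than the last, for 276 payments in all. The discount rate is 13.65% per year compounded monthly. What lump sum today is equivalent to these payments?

Periodic rate r = 0.1365/12 per month; n is counted in months.
Growing ordinary annuity: PV = PMT₁ × [1 − ((1+g)/(1+r))^n] / (r − g) = 2,900 × [1 − ((1+0.0048)/(1+r))^276] / (r − 0.0048) = €368,167.91.

€368,167.91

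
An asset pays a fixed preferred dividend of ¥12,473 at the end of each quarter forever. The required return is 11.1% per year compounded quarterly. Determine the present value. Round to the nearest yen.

¥449,477

Periodic rate r = 0.111/4 per quarter.
Level perpetuity: PV = PMT / r = 12,473 / (0.111/4) = ¥449,477.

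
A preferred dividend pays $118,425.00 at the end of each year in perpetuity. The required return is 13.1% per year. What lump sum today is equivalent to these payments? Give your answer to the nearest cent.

$904,007.63

Periodic rate r = 0.131 per year.
Level perpetuity: PV = PMT / r = 118,425 / (0.131) = $904,007.63.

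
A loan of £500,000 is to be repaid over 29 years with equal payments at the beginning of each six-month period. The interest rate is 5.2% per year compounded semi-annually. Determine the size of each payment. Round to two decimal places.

£16,363.03

Level annuity due; solve PV = PMT × [(1 − (1+r)^−n)/r] × (1+r) for PMT.
Periodic rate r = 0.052/2 per half-year; n is counted in half-years.
With n = 58: PMT = 500,000 / ([(1 − (1+r)^−n)/r] × (1+r)) = £16,363.03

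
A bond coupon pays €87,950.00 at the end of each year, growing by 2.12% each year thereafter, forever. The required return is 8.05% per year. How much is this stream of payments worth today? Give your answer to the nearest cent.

€1,483,136.59

Periodic rate r = 0.0805 per year.
Growing perpetuity (Gordon): PV = PMT₁ / (r − g) = 87,950 / (r − 0.0212) = €1,483,136.59.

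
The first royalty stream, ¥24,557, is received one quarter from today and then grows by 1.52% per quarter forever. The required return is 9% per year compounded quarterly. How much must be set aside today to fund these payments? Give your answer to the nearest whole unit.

¥3,363,973

Periodic rate r = 0.09/4 per quarter.
Growing perpetuity (Gordon): PV = PMT₁ / (r − g) = 24,557 / (r − 0.0152) = ¥3,363,973.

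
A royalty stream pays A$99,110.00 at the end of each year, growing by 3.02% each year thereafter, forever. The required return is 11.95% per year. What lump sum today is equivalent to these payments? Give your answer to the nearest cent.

Periodic rate r = 0.1195 per year.
Growing perpetuity (Gordon): PV = PMT₁ / (r − g) = 99,110 / (r − 0.0302) = A$1,109,854.42.

A$1,109,854.42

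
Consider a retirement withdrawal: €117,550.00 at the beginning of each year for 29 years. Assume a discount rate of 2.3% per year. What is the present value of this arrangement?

€2,524,604.06

This is an annuity due: 29 payments of €117,550.00 at the beginning of each year.
Periodic rate r = 0.023 per year.
PV = PMT × [(1 − (1+r)^−n)/r] × (1+r) = 117,550 × [1 − (1+r)^−29] / r × (1+r) = €2,524,604.06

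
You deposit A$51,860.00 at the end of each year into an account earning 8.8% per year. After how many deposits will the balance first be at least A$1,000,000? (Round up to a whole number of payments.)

Periodic rate r = 0.088 per year.
Ordinary annuity FV: 1,000,000 = 51,860 × [((1+r)^n − 1)/r].
(1+r)^n = 1 + 1,000,000 × r / 51,860, so n = ln(1 + 1,000,000·r/51,860) / ln(1+r) = 11.76.
Round up to a whole number of payments: n = 12.

12 payments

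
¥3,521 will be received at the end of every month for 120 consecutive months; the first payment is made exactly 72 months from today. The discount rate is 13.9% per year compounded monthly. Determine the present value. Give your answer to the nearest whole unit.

Ordinary annuity of 120 payments, first payment at period 72.
Periodic rate r = 0.139/12 per month; n is counted in months.
The ordinary-annuity PV formula values the stream one period before the first payment (period 71); discount that back 71 periods:
PV₀ = 3,521 × [1 − (1+r)^−120] / r × (1+r)^−71 = ¥100,497

¥100,497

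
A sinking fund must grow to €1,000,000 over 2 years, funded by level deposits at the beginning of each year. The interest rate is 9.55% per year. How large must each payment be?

Level annuity due; solve FV = PMT × [((1+r)^n − 1)/r] × (1+r) for PMT.
Periodic rate r = 0.0955 per year.
With n = 2: PMT = 1,000,000 / ([((1+r)^n − 1)/r] × (1+r)) = €435,612.12

€435,612.12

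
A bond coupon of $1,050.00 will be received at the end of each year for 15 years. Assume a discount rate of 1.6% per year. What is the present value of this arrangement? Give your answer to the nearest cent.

This is an ordinary annuity: 15 payments of $1,050.00 at the end of each year.
Periodic rate r = 0.016 per year.
PV = PMT × [(1 − (1+r)^−n)/r] = 1,050 × [1 − (1+r)^−15] / r = $13,904.38

$13,904.38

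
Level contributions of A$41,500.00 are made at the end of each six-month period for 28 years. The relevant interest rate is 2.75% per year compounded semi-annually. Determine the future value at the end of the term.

A$3,466,280.38

This is an ordinary annuity: 56 deposits of A$41,500.00 at the end of each six-month period.
Periodic rate r = 0.0275/2 per half-year; n is counted in half-years.
FV = PMT × [((1+r)^n − 1)/r] = 41,500 × [(1+r)^56 − 1] / r = A$3,466,280.38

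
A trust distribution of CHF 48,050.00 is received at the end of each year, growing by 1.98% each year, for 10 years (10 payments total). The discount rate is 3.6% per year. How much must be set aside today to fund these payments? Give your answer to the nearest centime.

CHF 432,491.10

Periodic rate r = 0.036 per year.
Growing ordinary annuity: PV = PMT₁ × [1 − ((1+g)/(1+r))^n] / (r − g) = 48,050 × [1 − ((1+0.0198)/(1+r))^10] / (r − 0.0198) = CHF 432,491.10.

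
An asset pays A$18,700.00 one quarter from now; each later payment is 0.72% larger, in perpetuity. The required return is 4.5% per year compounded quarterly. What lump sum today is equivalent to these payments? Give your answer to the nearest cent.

Periodic rate r = 0.045/4 per quarter.
Growing perpetuity (Gordon): PV = PMT₁ / (r − g) = 18,700 / (r − 0.0072) = A$4,617,283.95.

A$4,617,283.95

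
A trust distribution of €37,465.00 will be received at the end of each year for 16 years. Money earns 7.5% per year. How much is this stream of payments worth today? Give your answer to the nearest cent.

This is an ordinary annuity: 16 payments of €37,465.00 at the end of each year.
Periodic rate r = 0.075 per year.
PV = PMT × [(1 − (1+r)^−n)/r] = 37,465 × [1 − (1+r)^−16] / r = €342,486.55

€342,486.55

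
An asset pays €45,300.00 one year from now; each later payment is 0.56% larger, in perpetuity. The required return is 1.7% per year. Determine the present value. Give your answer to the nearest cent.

€3,973,684.21

Periodic rate r = 0.017 per year.
Growing perpetuity (Gordon): PV = PMT₁ / (r − g) = 45,300 / (r − 0.0056) = €3,973,684.21.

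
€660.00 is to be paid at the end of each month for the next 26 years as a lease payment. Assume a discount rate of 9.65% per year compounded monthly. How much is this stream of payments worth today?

€75,328.64

This is an ordinary annuity: 312 payments of €660.00 at the end of each month.
Periodic rate r = 0.0965/12 per month; n is counted in months.
PV = PMT × [(1 − (1+r)^−n)/r] = 660 × [1 − (1+r)^−312] / r = €75,328.64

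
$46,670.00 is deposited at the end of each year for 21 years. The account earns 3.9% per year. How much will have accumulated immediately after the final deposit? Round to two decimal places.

$1,475,722.44

This is an ordinary annuity: 21 deposits of $46,670.00 at the end of each year.
Periodic rate r = 0.039 per year.
FV = PMT × [((1+r)^n − 1)/r] = 46,670 × [(1+r)^21 − 1] / r = $1,475,722.44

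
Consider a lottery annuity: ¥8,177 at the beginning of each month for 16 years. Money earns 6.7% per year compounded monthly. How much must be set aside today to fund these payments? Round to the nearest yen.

¥967,065

This is an annuity due: 192 payments of ¥8,177 at the beginning of each month.
Periodic rate r = 0.067/12 per month; n is counted in months.
PV = PMT × [(1 − (1+r)^−n)/r] × (1+r) = 8,177 × [1 − (1+r)^−192] / r × (1+r) = ¥967,065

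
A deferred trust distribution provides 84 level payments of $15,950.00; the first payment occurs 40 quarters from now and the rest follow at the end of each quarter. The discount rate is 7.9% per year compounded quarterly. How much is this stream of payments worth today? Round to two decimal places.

Ordinary annuity of 84 payments, first payment at period 40.
Periodic rate r = 0.079/4 per quarter; n is counted in quarters.
The ordinary-annuity PV formula values the stream one period before the first payment (period 39); discount that back 39 periods:
PV₀ = 15,950 × [1 − (1+r)^−84] / r × (1+r)^−39 = $303,794.43

$303,794.43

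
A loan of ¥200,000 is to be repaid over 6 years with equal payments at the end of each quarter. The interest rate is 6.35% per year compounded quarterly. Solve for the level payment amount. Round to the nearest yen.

¥10,087

Level ordinary annuity; solve PV = PMT × [(1 − (1+r)^−n)/r] for PMT.
Periodic rate r = 0.0635/4 per quarter; n is counted in quarters.
With n = 24: PMT = 200,000 / ([(1 − (1+r)^−n)/r]) = ¥10,087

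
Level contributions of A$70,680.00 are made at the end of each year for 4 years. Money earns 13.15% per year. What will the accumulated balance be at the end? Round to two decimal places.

This is an ordinary annuity: 4 deposits of A$70,680.00 at the end of each year.
Periodic rate r = 0.1315 per year.
FV = PMT × [((1+r)^n − 1)/r] = 70,680 × [(1+r)^4 − 1] / r = A$343,536.11

A$343,536.11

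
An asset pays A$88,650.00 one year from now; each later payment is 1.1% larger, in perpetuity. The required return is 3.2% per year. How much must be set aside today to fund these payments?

A$4,221,428.57

Periodic rate r = 0.032 per year.
Growing perpetuity (Gordon): PV = PMT₁ / (r − g) = 88,650 / (r − 0.011) = A$4,221,428.57.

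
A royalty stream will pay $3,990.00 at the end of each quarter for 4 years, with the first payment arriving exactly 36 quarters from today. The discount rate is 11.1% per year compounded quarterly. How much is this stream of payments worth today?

Ordinary annuity of 16 payments, first payment at period 36.
Periodic rate r = 0.111/4 per quarter; n is counted in quarters.
The ordinary-annuity PV formula values the stream one period before the first payment (period 35); discount that back 35 periods:
PV₀ = 3,990 × [1 − (1+r)^−16] / r × (1+r)^−35 = $19,563.16

$19,563.16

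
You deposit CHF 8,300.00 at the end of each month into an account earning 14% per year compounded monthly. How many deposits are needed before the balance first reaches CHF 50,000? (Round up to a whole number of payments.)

Periodic rate r = 0.14/12 per month; n is counted in months.
Ordinary annuity FV: 50,000 = 8,300 × [((1+r)^n − 1)/r].
(1+r)^n = 1 + 50,000 × r / 8,300, so n = ln(1 + 50,000·r/8,300) / ln(1+r) = 5.86.
Round up to a whole number of payments: n = 6.

6 payments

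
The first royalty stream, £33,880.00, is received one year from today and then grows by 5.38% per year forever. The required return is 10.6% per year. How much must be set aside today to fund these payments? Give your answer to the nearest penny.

Periodic rate r = 0.106 per year.
Growing perpetuity (Gordon): PV = PMT₁ / (r − g) = 33,880 / (r − 0.0538) = £649,042.15.

£649,042.15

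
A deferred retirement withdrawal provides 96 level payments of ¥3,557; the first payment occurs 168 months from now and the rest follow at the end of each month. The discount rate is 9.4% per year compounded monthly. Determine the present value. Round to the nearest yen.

Ordinary annuity of 96 payments, first payment at period 168.
Periodic rate r = 0.094/12 per month; n is counted in months.
The ordinary-annuity PV formula values the stream one period before the first payment (period 167); discount that back 167 periods:
PV₀ = 3,557 × [1 − (1+r)^−96] / r × (1+r)^−167 = ¥65,042

¥65,042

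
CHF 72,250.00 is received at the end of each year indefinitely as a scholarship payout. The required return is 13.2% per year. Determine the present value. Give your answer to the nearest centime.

Periodic rate r = 0.132 per year.
Level perpetuity: PV = PMT / r = 72,250 / (0.132) = CHF 547,348.48.

CHF 547,348.48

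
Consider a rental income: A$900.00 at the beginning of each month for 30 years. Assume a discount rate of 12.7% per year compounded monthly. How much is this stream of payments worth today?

A$83,997.48

This is an annuity due: 360 payments of A$900.00 at the beginning of each month.
Periodic rate r = 0.127/12 per month; n is counted in months.
PV = PMT × [(1 − (1+r)^−n)/r] × (1+r) = 900 × [1 − (1+r)^−360] / r × (1+r) = A$83,997.48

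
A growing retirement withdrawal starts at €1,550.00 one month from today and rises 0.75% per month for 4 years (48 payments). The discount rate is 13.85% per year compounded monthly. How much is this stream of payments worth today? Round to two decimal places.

Periodic rate r = 0.1385/12 per month; n is counted in months.
Growing ordinary annuity: PV = PMT₁ × [1 − ((1+g)/(1+r))^n] / (r − g) = 1,550 × [1 − ((1+0.0075)/(1+r))^48] / (r − 0.0075) = €67,049.72.

€67,049.72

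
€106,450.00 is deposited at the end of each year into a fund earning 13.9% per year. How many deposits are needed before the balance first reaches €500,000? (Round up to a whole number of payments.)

Periodic rate r = 0.139 per year.
Ordinary annuity FV: 500,000 = 106,450 × [((1+r)^n − 1)/r].
(1+r)^n = 1 + 500,000 × r / 106,450, so n = ln(1 + 500,000·r/106,450) / ln(1+r) = 3.86.
Round up to a whole number of payments: n = 4.

4 payments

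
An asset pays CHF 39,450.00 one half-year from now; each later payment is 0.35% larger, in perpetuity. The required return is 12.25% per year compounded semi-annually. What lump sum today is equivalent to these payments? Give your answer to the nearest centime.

Periodic rate r = 0.1225/2 per half-year.
Growing perpetuity (Gordon): PV = PMT₁ / (r − g) = 39,450 / (r − 0.0035) = CHF 683,116.88.

CHF 683,116.88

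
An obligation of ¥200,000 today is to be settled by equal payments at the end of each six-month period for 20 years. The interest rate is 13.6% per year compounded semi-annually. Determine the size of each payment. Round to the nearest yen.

¥14,655

Level ordinary annuity; solve PV = PMT × [(1 − (1+r)^−n)/r] for PMT.
Periodic rate r = 0.136/2 per half-year; n is counted in half-years.
With n = 40: PMT = 200,000 / ([(1 − (1+r)^−n)/r]) = ¥14,655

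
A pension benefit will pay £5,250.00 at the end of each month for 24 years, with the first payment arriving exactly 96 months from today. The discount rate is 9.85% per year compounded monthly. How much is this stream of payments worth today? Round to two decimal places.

£266,254.87

Ordinary annuity of 288 payments, first payment at period 96.
Periodic rate r = 0.0985/12 per month; n is counted in months.
The ordinary-annuity PV formula values the stream one period before the first payment (period 95); discount that back 95 periods:
PV₀ = 5,250 × [1 − (1+r)^−288] / r × (1+r)^−95 = £266,254.87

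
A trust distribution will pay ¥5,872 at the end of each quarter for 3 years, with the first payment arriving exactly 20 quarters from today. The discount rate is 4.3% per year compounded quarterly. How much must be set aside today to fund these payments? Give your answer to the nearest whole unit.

Ordinary annuity of 12 payments, first payment at period 20.
Periodic rate r = 0.043/4 per quarter; n is counted in quarters.
The ordinary-annuity PV formula values the stream one period before the first payment (period 19); discount that back 19 periods:
PV₀ = 5,872 × [1 − (1+r)^−12] / r × (1+r)^−19 = ¥53,684

¥53,684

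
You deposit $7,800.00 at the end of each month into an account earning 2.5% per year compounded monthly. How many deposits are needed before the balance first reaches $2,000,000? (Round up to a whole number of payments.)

206 payments

Periodic rate r = 0.025/12 per month; n is counted in months.
Ordinary annuity FV: 2,000,000 = 7,800 × [((1+r)^n − 1)/r].
(1+r)^n = 1 + 2,000,000 × r / 7,800, so n = ln(1 + 2,000,000·r/7,800) / ln(1+r) = 205.65.
Round up to a whole number of payments: n = 206.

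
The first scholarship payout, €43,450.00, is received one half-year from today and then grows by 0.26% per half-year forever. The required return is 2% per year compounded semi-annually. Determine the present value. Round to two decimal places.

€5,871,621.62

Periodic rate r = 0.02/2 per half-year.
Growing perpetuity (Gordon): PV = PMT₁ / (r − g) = 43,450 / (r − 0.0026) = €5,871,621.62.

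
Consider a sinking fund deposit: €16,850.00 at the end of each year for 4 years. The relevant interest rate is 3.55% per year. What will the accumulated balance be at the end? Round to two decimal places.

This is an ordinary annuity: 4 deposits of €16,850.00 at the end of each year.
Periodic rate r = 0.0355 per year.
FV = PMT × [((1+r)^n − 1)/r] = 16,850 × [(1+r)^4 − 1] / r = €71,074.74

€71,074.74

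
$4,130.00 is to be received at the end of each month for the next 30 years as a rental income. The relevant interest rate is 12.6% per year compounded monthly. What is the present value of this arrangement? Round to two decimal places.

This is an ordinary annuity: 360 payments of $4,130.00 at the end of each month.
Periodic rate r = 0.126/12 per month; n is counted in months.
PV = PMT × [(1 − (1+r)^−n)/r] = 4,130 × [1 − (1+r)^−360] / r = $384,177.74

$384,177.74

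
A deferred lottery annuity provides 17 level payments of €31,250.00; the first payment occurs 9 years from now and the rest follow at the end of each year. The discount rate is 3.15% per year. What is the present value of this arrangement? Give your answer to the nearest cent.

Ordinary annuity of 17 payments, first payment at period 9.
Periodic rate r = 0.0315 per year.
The ordinary-annuity PV formula values the stream one period before the first payment (period 8); discount that back 8 periods:
PV₀ = 31,250 × [1 − (1+r)^−17] / r × (1+r)^−8 = €317,192.73

€317,192.73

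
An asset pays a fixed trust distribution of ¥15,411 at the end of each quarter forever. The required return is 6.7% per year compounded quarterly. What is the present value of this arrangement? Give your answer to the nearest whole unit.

Periodic rate r = 0.067/4 per quarter.
Level perpetuity: PV = PMT / r = 15,411 / (0.067/4) = ¥920,060.

¥920,060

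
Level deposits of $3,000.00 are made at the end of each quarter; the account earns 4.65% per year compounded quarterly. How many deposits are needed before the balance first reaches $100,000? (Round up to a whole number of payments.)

Periodic rate r = 0.0465/4 per quarter; n is counted in quarters.
Ordinary annuity FV: 100,000 = 3,000 × [((1+r)^n − 1)/r].
(1+r)^n = 1 + 100,000 × r / 3,000, so n = ln(1 + 100,000·r/3,000) / ln(1+r) = 28.34.
Round up to a whole number of payments: n = 29.

29 payments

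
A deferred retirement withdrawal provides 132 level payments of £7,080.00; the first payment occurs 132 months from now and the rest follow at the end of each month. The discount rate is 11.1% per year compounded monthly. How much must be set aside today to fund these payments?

£161,160.88

Ordinary annuity of 132 payments, first payment at period 132.
Periodic rate r = 0.111/12 per month; n is counted in months.
The ordinary-annuity PV formula values the stream one period before the first payment (period 131); discount that back 131 periods:
PV₀ = 7,080 × [1 − (1+r)^−132] / r × (1+r)^−131 = £161,160.88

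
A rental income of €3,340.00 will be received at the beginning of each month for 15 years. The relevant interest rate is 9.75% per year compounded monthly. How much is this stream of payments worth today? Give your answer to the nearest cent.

€317,845.59

This is an annuity due: 180 payments of €3,340.00 at the beginning of each month.
Periodic rate r = 0.0975/12 per month; n is counted in months.
PV = PMT × [(1 − (1+r)^−n)/r] × (1+r) = 3,340 × [1 − (1+r)^−180] / r × (1+r) = €317,845.59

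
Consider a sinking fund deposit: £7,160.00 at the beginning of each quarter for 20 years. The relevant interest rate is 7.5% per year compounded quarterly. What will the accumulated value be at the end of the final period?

£1,330,421.59

This is an annuity due: 80 deposits of £7,160.00 at the beginning of each quarter.
Periodic rate r = 0.075/4 per quarter; n is counted in quarters.
FV = PMT × [((1+r)^n − 1)/r] × (1+r) = 7,160 × [(1+r)^80 − 1] / r × (1+r) = £1,330,421.59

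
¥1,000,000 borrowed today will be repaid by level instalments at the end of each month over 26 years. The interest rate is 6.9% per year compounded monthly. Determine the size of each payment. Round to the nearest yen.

Level ordinary annuity; solve PV = PMT × [(1 − (1+r)^−n)/r] for PMT.
Periodic rate r = 0.069/12 per month; n is counted in months.
With n = 312: PMT = 1,000,000 / ([(1 − (1+r)^−n)/r]) = ¥6,904

¥6,904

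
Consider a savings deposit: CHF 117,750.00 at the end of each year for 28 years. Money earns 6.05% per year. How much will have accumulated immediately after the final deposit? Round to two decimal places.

CHF 8,134,736.80

This is an ordinary annuity: 28 deposits of CHF 117,750.00 at the end of each year.
Periodic rate r = 0.0605 per year.
FV = PMT × [((1+r)^n − 1)/r] = 117,750 × [(1+r)^28 − 1] / r = CHF 8,134,736.80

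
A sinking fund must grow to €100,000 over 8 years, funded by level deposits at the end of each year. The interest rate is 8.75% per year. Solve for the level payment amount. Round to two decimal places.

€9,149.91

Level ordinary annuity; solve FV = PMT × [((1+r)^n − 1)/r] for PMT.
Periodic rate r = 0.0875 per year.
With n = 8: PMT = 100,000 / ([((1+r)^n − 1)/r]) = €9,149.91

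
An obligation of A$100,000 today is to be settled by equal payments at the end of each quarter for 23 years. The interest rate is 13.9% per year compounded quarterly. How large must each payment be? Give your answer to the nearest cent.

A$3,631.77

Level ordinary annuity; solve PV = PMT × [(1 − (1+r)^−n)/r] for PMT.
Periodic rate r = 0.139/4 per quarter; n is counted in quarters.
With n = 92: PMT = 100,000 / ([(1 − (1+r)^−n)/r]) = A$3,631.77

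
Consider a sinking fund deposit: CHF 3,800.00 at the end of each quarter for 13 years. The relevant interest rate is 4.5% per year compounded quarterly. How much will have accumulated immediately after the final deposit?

CHF 266,553.22

This is an ordinary annuity: 52 deposits of CHF 3,800.00 at the end of each quarter.
Periodic rate r = 0.045/4 per quarter; n is counted in quarters.
FV = PMT × [((1+r)^n − 1)/r] = 3,800 × [(1+r)^52 − 1] / r = CHF 266,553.22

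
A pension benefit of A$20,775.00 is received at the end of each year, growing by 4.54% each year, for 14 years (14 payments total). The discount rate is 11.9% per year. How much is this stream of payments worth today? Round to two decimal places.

A$173,376.78

Periodic rate r = 0.119 per year.
Growing ordinary annuity: PV = PMT₁ × [1 − ((1+g)/(1+r))^n] / (r − g) = 20,775 × [1 − ((1+0.0454)/(1+r))^14] / (r − 0.0454) = A$173,376.78.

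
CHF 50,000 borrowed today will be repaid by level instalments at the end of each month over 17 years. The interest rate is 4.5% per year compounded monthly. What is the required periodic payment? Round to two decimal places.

Level ordinary annuity; solve PV = PMT × [(1 − (1+r)^−n)/r] for PMT.
Periodic rate r = 0.045/12 per month; n is counted in months.
With n = 204: PMT = 50,000 / ([(1 − (1+r)^−n)/r]) = CHF 351.12

CHF 351.12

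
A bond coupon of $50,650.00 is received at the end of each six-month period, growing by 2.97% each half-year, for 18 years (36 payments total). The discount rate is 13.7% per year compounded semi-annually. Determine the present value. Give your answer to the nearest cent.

Periodic rate r = 0.137/2 per half-year; n is counted in half-years.
Growing ordinary annuity: PV = PMT₁ × [1 − ((1+g)/(1+r))^n] / (r − g) = 50,650 × [1 − ((1+0.0297)/(1+r))^36] / (r − 0.0297) = $960,705.11.

$960,705.11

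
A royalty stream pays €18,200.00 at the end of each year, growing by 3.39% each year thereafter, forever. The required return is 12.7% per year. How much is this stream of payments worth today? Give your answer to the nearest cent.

Periodic rate r = 0.127 per year.
Growing perpetuity (Gordon): PV = PMT₁ / (r − g) = 18,200 / (r − 0.0339) = €195,488.72.

€195,488.72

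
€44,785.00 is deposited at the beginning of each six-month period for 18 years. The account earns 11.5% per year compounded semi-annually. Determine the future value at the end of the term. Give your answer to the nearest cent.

This is an annuity due: 36 deposits of €44,785.00 at the beginning of each six-month period.
Periodic rate r = 0.115/2 per half-year; n is counted in half-years.
FV = PMT × [((1+r)^n − 1)/r] × (1+r) = 44,785 × [(1+r)^36 − 1] / r × (1+r) = €5,340,005.06

€5,340,005.06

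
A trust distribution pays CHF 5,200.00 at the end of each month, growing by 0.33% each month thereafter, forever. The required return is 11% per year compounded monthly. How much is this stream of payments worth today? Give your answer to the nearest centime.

Periodic rate r = 0.11/12 per month.
Growing perpetuity (Gordon): PV = PMT₁ / (r − g) = 5,200 / (r − 0.0033) = CHF 886,363.64.

CHF 886,363.64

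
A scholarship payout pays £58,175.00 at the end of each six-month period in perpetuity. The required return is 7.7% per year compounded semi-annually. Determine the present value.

£1,511,038.96

Periodic rate r = 0.077/2 per half-year.
Level perpetuity: PV = PMT / r = 58,175 / (0.077/2) = £1,511,038.96.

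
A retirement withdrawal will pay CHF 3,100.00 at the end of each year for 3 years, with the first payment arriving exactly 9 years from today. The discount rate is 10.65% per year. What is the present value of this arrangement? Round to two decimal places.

Ordinary annuity of 3 payments, first payment at period 9.
Periodic rate r = 0.1065 per year.
The ordinary-annuity PV formula values the stream one period before the first payment (period 8); discount that back 8 periods:
PV₀ = 3,100 × [1 − (1+r)^−3] / r × (1+r)^−8 = CHF 3,391.96

CHF 3,391.96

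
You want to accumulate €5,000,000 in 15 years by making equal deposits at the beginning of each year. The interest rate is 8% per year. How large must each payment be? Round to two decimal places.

Level annuity due; solve FV = PMT × [((1+r)^n − 1)/r] × (1+r) for PMT.
Periodic rate r = 0.08 per year.
With n = 15: PMT = 5,000,000 / ([((1+r)^n − 1)/r] × (1+r)) = €170,507.15

€170,507.15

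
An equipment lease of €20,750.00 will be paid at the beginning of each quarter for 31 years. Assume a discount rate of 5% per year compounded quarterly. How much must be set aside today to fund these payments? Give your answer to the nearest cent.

This is an annuity due: 124 payments of €20,750.00 at the beginning of each quarter.
Periodic rate r = 0.05/4 per quarter; n is counted in quarters.
PV = PMT × [(1 − (1+r)^−n)/r] × (1+r) = 20,750 × [1 − (1+r)^−124] / r × (1+r) = €1,320,570.35

€1,320,570.35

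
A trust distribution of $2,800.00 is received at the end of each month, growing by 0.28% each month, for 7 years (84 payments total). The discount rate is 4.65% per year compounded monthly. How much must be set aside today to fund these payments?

Periodic rate r = 0.0465/12 per month; n is counted in months.
Growing ordinary annuity: PV = PMT₁ × [1 − ((1+g)/(1+r))^n] / (r − g) = 2,800 × [1 − ((1+0.0028)/(1+r))^84] / (r − 0.0028) = $224,178.37.

$224,178.37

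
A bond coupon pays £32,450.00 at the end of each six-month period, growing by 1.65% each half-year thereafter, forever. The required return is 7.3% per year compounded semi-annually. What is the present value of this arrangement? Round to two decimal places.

£1,622,500.00

Periodic rate r = 0.073/2 per half-year.
Growing perpetuity (Gordon): PV = PMT₁ / (r − g) = 32,450 / (r − 0.0165) = £1,622,500.00.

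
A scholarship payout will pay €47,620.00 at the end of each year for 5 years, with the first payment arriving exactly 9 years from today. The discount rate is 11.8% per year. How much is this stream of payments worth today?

€70,678.66

Ordinary annuity of 5 payments, first payment at period 9.
Periodic rate r = 0.118 per year.
The ordinary-annuity PV formula values the stream one period before the first payment (period 8); discount that back 8 periods:
PV₀ = 47,620 × [1 − (1+r)^−5] / r × (1+r)^−8 = €70,678.66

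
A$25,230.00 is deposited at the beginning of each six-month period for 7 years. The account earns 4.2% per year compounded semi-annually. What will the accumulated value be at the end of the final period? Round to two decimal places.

A$414,248.88

This is an annuity due: 14 deposits of A$25,230.00 at the beginning of each six-month period.
Periodic rate r = 0.042/2 per half-year; n is counted in half-years.
FV = PMT × [((1+r)^n − 1)/r] × (1+r) = 25,230 × [(1+r)^14 − 1] / r × (1+r) = A$414,248.88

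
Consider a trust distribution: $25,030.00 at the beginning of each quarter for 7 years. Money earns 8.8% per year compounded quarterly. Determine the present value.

$530,543.46

This is an annuity due: 28 payments of $25,030.00 at the beginning of each quarter.
Periodic rate r = 0.088/4 per quarter; n is counted in quarters.
PV = PMT × [(1 − (1+r)^−n)/r] × (1+r) = 25,030 × [1 − (1+r)^−28] / r × (1+r) = $530,543.46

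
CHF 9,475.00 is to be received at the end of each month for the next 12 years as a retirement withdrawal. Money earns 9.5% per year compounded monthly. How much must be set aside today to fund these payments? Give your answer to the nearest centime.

This is an ordinary annuity: 144 payments of CHF 9,475.00 at the end of each month.
Periodic rate r = 0.095/12 per month; n is counted in months.
PV = PMT × [(1 − (1+r)^−n)/r] = 9,475 × [1 − (1+r)^−144] / r = CHF 812,347.17

CHF 812,347.17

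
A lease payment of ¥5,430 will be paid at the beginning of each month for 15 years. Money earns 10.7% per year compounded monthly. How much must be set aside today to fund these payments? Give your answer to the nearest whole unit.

This is an annuity due: 180 payments of ¥5,430 at the beginning of each month.
Periodic rate r = 0.107/12 per month; n is counted in months.
PV = PMT × [(1 − (1+r)^−n)/r] × (1+r) = 5,430 × [1 − (1+r)^−180] / r × (1+r) = ¥490,094

¥490,094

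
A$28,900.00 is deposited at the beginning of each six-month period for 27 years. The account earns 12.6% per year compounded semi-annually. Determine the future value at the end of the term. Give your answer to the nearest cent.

This is an annuity due: 54 deposits of A$28,900.00 at the beginning of each six-month period.
Periodic rate r = 0.126/2 per half-year; n is counted in half-years.
FV = PMT × [((1+r)^n − 1)/r] × (1+r) = 28,900 × [(1+r)^54 − 1] / r × (1+r) = A$12,721,883.92

A$12,721,883.92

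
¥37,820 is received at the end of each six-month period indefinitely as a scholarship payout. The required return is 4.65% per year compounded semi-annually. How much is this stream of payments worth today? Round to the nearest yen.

¥1,626,667

Periodic rate r = 0.0465/2 per half-year.
Level perpetuity: PV = PMT / r = 37,820 / (0.0465/2) = ¥1,626,667.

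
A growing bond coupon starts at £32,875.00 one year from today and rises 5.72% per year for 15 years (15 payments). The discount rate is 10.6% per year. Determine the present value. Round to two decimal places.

£331,313.29

Periodic rate r = 0.106 per year.
Growing ordinary annuity: PV = PMT₁ × [1 − ((1+g)/(1+r))^n] / (r − g) = 32,875 × [1 − ((1+0.0572)/(1+r))^15] / (r − 0.0572) = £331,313.29.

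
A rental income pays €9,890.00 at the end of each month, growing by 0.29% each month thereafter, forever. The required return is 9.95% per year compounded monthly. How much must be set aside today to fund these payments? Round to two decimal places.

Periodic rate r = 0.0995/12 per month.
Growing perpetuity (Gordon): PV = PMT₁ / (r − g) = 9,890 / (r − 0.0029) = €1,834,312.21.

€1,834,312.21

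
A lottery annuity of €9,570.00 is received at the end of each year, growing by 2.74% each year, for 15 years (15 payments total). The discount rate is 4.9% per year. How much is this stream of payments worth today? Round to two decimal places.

€118,776.21

Periodic rate r = 0.049 per year.
Growing ordinary annuity: PV = PMT₁ × [1 − ((1+g)/(1+r))^n] / (r − g) = 9,570 × [1 − ((1+0.0274)/(1+r))^15] / (r − 0.0274) = €118,776.21.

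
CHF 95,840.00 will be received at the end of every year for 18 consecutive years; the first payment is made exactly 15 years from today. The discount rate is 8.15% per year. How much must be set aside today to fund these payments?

CHF 296,822.49

Ordinary annuity of 18 payments, first payment at period 15.
Periodic rate r = 0.0815 per year.
The ordinary-annuity PV formula values the stream one period before the first payment (period 14); discount that back 14 periods:
PV₀ = 95,840 × [1 − (1+r)^−18] / r × (1+r)^−14 = CHF 296,822.49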